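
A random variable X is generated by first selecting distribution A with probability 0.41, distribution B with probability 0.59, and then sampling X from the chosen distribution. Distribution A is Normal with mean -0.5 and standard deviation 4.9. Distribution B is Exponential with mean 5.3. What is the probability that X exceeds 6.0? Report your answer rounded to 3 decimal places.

0.228

Conditional on each component, P(X > 6.0): A: 0.092332; B: 0.322364.
By total probability, P(X > 6.0) = 0.41·0.092332 + 0.59·0.322364 = 0.228051.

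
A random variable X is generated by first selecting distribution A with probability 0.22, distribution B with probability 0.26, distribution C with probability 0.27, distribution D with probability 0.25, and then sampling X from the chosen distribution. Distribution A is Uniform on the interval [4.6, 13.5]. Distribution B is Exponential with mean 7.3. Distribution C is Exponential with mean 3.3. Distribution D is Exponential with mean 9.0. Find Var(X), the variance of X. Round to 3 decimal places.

44.141

Per component, A: μ=9.05, E[X²]=88.5033; B: μ=7.3, E[X²]=106.58; C: μ=3.3, E[X²]=21.78; D: μ=9, E[X²]=162.
E[X] = 0.22·9.05 + 0.26·7.3 + 0.27·3.3 + 0.25·9 = 7.03.
E[X²] = 0.22·88.5033 + 0.26·106.58 + 0.27·21.78 + 0.25·162 = 93.5621.
Var(X) = E[X²] − (E[X])² = 93.5621 − 49.4209 = 44.1412.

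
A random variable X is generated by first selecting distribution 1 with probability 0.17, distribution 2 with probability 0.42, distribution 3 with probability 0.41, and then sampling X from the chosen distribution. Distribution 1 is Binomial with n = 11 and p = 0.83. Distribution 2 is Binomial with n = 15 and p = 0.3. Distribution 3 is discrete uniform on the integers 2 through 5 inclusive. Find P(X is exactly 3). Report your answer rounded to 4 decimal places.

Conditional on each component, P(X = 3): 1: 6.58127e-05; 2: 0.17004; 3: 0.25.
By total probability, P(X = 3) = 0.17·6.58127e-05 + 0.42·0.17004 + 0.41·0.25 = 0.173928.

0.1739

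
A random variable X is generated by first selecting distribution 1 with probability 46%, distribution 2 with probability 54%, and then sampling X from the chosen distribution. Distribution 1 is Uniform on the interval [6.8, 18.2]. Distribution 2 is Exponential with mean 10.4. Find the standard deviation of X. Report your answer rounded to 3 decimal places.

8.030

Per component, 1: μ=12.5, E[X²]=167.08; 2: μ=10.4, E[X²]=216.32.
E[X] = 0.46·12.5 + 0.54·10.4 = 11.366.
E[X²] = 0.46·167.08 + 0.54·216.32 = 193.67.
Var(X) = E[X²] − (E[X])² = 193.67 − 129.186 = 64.4836.
SD(X) = √64.4836 = 8.03017.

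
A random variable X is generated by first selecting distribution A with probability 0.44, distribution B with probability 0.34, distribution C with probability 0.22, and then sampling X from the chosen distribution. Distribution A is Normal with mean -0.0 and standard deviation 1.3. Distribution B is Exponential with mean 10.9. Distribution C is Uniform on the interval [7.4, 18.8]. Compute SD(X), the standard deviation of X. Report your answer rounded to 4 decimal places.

Per component, A: μ=-0, E[X²]=1.69; B: μ=10.9, E[X²]=237.62; C: μ=13.1, E[X²]=182.44.
E[X] = 0.44·-0 + 0.34·10.9 + 0.22·13.1 = 6.588.
E[X²] = 0.44·1.69 + 0.34·237.62 + 0.22·182.44 = 121.671.
Var(X) = E[X²] − (E[X])² = 121.671 − 43.4017 = 78.2695.
SD(X) = √78.2695 = 8.847.

8.8470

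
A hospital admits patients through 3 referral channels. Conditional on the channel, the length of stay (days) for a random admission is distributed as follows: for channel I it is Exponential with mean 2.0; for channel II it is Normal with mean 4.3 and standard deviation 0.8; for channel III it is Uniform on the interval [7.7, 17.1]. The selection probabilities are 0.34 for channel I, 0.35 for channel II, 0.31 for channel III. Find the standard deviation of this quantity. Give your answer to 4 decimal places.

Per component, I: μ=2, E[X²]=8; II: μ=4.3, E[X²]=19.13; III: μ=12.4, E[X²]=161.123.
E[X] = 0.34·2 + 0.35·4.3 + 0.31·12.4 = 6.029.
E[X²] = 0.34·8 + 0.35·19.13 + 0.31·161.123 = 59.3637.
Var(X) = E[X²] − (E[X])² = 59.3637 − 36.3488 = 23.0149.
SD(X) = √23.0149 = 4.79738.

4.7974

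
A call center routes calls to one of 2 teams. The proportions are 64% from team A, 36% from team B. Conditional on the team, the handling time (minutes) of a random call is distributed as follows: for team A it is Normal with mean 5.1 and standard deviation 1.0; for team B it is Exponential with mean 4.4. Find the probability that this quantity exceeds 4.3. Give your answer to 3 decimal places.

Conditional on each team, P(X > 4.3): A: 0.788145; B: 0.376336.
By total probability, P(X > 4.3) = 0.64·0.788145 + 0.36·0.376336 = 0.639894.

0.640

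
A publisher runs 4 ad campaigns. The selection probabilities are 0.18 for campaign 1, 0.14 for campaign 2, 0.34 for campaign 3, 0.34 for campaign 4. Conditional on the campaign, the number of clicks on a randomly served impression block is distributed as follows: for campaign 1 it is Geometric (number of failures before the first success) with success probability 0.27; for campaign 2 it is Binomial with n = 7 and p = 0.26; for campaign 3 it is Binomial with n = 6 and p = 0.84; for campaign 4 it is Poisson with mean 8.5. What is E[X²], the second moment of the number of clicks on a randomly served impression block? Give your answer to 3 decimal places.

For each component E[X²] = Var + (mean)², giving 1: 17.3237; 2: 4.6592; 3: 26.208; 4: 80.75.
Overall E[X²] = 0.18·17.3237 + 0.14·4.6592 + 0.34·26.208 + 0.34·80.75 = 40.1363.

40.136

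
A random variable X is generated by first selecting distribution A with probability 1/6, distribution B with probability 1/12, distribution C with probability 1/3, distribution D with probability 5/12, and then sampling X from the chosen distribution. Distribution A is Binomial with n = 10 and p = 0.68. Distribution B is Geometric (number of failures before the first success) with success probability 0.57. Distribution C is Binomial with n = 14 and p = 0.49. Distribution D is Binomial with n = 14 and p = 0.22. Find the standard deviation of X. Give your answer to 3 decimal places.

Per component, A: μ=6.8, E[X²]=48.416; B: μ=0.754386, E[X²]=1.89258; C: μ=6.86, E[X²]=50.5582; D: μ=3.08, E[X²]=11.8888.
E[X] = 0.166667·6.8 + 0.0833333·0.754386 + 0.333333·6.86 + 0.416667·3.08 = 4.7662.
E[X²] = 0.166667·48.416 + 0.0833333·1.89258 + 0.333333·50.5582 + 0.416667·11.8888 = 30.0334.
Var(X) = E[X²] − (E[X])² = 30.0334 − 22.7167 = 7.3168.
SD(X) = √7.3168 = 2.70496.

2.705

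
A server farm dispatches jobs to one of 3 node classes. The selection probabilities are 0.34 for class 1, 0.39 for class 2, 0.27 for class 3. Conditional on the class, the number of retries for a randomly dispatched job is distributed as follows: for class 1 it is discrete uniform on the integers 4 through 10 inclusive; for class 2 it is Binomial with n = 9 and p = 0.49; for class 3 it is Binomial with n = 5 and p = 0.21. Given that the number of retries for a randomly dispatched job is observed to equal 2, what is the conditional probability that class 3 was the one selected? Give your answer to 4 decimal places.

0.6599

Likelihoods P(X=2 | ·): 1: 0; 2: 0.0775686; 3: 0.21743.
Posterior ∝ prior × likelihood. Numerator for 3: 0.27·0.21743 = 0.0587062.
Normalizing constant: 0.34·0 + 0.39·0.0775686 + 0.27·0.21743 = 0.0889579.
P(3 | observation) = 0.0587062 / 0.0889579 = 0.659932.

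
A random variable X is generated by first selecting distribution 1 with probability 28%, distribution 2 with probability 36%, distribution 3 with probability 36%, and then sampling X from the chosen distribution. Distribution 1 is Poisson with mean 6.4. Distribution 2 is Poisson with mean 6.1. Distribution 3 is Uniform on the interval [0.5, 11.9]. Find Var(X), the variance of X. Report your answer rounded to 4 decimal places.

7.9012

Per component, 1: μ=6.4, E[X²]=47.36; 2: μ=6.1, E[X²]=43.31; 3: μ=6.2, E[X²]=49.27.
E[X] = 0.28·6.4 + 0.36·6.1 + 0.36·6.2 = 6.22.
E[X²] = 0.28·47.36 + 0.36·43.31 + 0.36·49.27 = 46.5896.
Var(X) = E[X²] − (E[X])² = 46.5896 − 38.6884 = 7.9012.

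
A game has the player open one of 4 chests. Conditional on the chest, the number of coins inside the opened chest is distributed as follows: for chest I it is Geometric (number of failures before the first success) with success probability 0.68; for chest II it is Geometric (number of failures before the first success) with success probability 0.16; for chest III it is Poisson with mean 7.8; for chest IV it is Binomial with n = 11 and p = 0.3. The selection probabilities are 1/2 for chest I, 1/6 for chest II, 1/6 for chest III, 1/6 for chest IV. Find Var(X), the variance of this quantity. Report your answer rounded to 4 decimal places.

Per component, I: μ=0.470588, E[X²]=0.913495; II: μ=5.25, E[X²]=60.375; III: μ=7.8, E[X²]=68.64; IV: μ=3.3, E[X²]=13.2.
E[X] = 0.5·0.470588 + 0.166667·5.25 + 0.166667·7.8 + 0.166667·3.3 = 2.96029.
E[X²] = 0.5·0.913495 + 0.166667·60.375 + 0.166667·68.64 + 0.166667·13.2 = 24.1592.
Var(X) = E[X²] − (E[X])² = 24.1592 − 8.76334 = 15.3959.

15.3959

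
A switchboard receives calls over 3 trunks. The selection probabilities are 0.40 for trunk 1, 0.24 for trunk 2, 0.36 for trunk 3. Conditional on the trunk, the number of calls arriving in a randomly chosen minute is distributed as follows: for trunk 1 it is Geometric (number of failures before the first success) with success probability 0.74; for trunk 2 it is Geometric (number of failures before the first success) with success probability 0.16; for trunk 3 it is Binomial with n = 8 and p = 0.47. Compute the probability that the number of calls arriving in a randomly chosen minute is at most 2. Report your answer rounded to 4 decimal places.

Conditional on each trunk, P(X ≤ 2): 1: 0.982424; 2: 0.407296; 3: 0.187486.
By total probability, P(X ≤ 2) = 0.4·0.982424 + 0.24·0.407296 + 0.36·0.187486 = 0.558216.

0.5582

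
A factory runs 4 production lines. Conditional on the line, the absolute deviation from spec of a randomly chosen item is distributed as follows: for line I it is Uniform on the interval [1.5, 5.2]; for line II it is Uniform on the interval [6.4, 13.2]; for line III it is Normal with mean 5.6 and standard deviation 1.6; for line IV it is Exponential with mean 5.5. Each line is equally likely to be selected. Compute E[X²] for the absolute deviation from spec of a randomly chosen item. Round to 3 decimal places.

For each component E[X²] = Var + (mean)², giving I: 12.3633; II: 99.8933; III: 33.92; IV: 60.5.
Overall E[X²] = 0.25·12.3633 + 0.25·99.8933 + 0.25·33.92 + 0.25·60.5 = 51.6692.

51.669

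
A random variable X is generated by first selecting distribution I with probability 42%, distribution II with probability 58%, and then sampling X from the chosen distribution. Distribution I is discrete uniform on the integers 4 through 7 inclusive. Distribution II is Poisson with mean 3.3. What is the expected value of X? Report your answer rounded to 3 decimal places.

4.224

Component means — I: 5.5; II: 3.3.
E[X] = 0.42·5.5 + 0.58·3.3 = 4.224.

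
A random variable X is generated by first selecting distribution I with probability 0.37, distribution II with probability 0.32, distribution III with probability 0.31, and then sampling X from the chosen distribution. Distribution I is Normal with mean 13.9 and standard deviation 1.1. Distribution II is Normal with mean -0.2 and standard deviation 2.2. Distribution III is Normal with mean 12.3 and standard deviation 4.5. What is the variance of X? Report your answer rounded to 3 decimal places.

Per component, I: μ=13.9, E[X²]=194.42; II: μ=-0.2, E[X²]=4.88; III: μ=12.3, E[X²]=171.54.
E[X] = 0.37·13.9 + 0.32·-0.2 + 0.31·12.3 = 8.892.
E[X²] = 0.37·194.42 + 0.32·4.88 + 0.31·171.54 = 126.674.
Var(X) = E[X²] − (E[X])² = 126.674 − 79.0677 = 47.6067.

47.607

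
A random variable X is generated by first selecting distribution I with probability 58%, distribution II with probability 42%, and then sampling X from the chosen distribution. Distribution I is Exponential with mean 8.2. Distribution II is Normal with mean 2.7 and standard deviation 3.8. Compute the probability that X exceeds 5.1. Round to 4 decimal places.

0.4222

Conditional on each component, P(X > 5.1): I: 0.536896; II: 0.263831.
By total probability, P(X > 5.1) = 0.58·0.536896 + 0.42·0.263831 = 0.422209.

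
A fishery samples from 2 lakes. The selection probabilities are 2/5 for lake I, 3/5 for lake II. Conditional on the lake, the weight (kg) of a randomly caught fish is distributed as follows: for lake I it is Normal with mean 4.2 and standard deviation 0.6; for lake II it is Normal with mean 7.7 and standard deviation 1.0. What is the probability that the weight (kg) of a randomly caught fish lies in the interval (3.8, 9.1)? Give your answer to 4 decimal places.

Conditional on each lake, P(3.8 < X < 9.1): I: 0.747507; II: 0.919195.
By total probability, P(3.8 < X < 9.1) = 0.4·0.747507 + 0.6·0.919195 = 0.85052.

0.8505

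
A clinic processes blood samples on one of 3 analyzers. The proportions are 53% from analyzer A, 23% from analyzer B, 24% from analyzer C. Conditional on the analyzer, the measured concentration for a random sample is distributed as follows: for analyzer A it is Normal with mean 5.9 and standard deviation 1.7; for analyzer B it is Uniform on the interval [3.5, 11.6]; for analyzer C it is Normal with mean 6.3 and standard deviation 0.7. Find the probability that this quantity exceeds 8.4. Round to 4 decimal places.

Conditional on each analyzer, P(X > 8.4): A: 0.0707013; B: 0.395062; C: 0.0013499.
By total probability, P(X > 8.4) = 0.53·0.0707013 + 0.23·0.395062 + 0.24·0.0013499 = 0.12866.

0.1287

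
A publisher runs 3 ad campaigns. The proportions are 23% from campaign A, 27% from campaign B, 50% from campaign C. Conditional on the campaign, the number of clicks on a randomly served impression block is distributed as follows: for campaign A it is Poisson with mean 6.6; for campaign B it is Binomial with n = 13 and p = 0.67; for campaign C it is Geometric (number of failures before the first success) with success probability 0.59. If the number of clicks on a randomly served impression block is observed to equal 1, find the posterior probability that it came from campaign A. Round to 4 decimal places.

0.0168

Likelihoods P(X=1 | ·): A: 0.00897843; B: 1.45273e-05; C: 0.2419.
Posterior ∝ prior × likelihood. Numerator for A: 0.23·0.00897843 = 0.00206504.
Normalizing constant: 0.23·0.00897843 + 0.27·1.45273e-05 + 0.5·0.2419 = 0.123019.
P(A | observation) = 0.00206504 / 0.123019 = 0.0167863.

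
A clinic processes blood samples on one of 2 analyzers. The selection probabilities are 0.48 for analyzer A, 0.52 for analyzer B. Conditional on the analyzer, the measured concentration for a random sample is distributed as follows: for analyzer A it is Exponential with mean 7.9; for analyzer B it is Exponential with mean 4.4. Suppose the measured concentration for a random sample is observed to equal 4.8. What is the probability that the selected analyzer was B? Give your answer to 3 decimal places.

Likelihoods f(4.8 | ·): A: 0.0689442; B: 0.0763434.
Posterior ∝ prior × likelihood. Numerator for B: 0.52·0.0763434 = 0.0396986.
Normalizing constant: 0.48·0.0689442 + 0.52·0.0763434 = 0.0727918.
P(B | observation) = 0.0396986 / 0.0727918 = 0.545372.

0.545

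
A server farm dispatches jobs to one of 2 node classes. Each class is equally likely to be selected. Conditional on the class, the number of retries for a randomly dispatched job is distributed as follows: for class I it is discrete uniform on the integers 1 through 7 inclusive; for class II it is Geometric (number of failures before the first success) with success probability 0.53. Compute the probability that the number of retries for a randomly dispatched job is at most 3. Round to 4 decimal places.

0.6899

Conditional on each class, P(X ≤ 3): I: 0.428571; II: 0.951203.
By total probability, P(X ≤ 3) = 0.5·0.428571 + 0.5·0.951203 = 0.689887.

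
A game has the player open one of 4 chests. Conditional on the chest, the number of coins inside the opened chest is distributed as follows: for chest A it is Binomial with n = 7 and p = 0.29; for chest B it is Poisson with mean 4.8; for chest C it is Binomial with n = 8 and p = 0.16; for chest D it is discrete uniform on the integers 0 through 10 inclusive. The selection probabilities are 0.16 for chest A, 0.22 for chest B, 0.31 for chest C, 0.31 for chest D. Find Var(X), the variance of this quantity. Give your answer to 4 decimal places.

Per component, A: μ=2.03, E[X²]=5.5622; B: μ=4.8, E[X²]=27.84; C: μ=1.28, E[X²]=2.7136; D: μ=5, E[X²]=35.
E[X] = 0.16·2.03 + 0.22·4.8 + 0.31·1.28 + 0.31·5 = 3.3276.
E[X²] = 0.16·5.5622 + 0.22·27.84 + 0.31·2.7136 + 0.31·35 = 18.706.
Var(X) = E[X²] − (E[X])² = 18.706 − 11.0729 = 7.63305.

7.6330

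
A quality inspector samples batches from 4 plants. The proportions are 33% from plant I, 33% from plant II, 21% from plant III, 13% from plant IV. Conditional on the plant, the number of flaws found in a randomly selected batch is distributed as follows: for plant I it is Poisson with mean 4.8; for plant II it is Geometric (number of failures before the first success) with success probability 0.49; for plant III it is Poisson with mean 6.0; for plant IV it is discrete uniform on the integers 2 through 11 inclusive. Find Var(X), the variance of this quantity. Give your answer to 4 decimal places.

Per component, I: μ=4.8, E[X²]=27.84; II: μ=1.04082, E[X²]=3.20741; III: μ=6, E[X²]=42; IV: μ=6.5, E[X²]=50.5.
E[X] = 0.33·4.8 + 0.33·1.04082 + 0.21·6 + 0.13·6.5 = 4.03247.
E[X²] = 0.33·27.84 + 0.33·3.20741 + 0.21·42 + 0.13·50.5 = 25.6306.
Var(X) = E[X²] − (E[X])² = 25.6306 − 16.2608 = 9.36984.

9.3698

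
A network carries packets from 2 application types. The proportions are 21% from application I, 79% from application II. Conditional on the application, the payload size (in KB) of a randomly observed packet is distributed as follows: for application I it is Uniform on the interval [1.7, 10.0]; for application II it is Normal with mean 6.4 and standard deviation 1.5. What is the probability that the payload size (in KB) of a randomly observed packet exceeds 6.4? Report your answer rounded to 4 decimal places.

0.4861

Conditional on each application, P(X > 6.4): I: 0.433735; II: 0.5.
By total probability, P(X > 6.4) = 0.21·0.433735 + 0.79·0.5 = 0.486084.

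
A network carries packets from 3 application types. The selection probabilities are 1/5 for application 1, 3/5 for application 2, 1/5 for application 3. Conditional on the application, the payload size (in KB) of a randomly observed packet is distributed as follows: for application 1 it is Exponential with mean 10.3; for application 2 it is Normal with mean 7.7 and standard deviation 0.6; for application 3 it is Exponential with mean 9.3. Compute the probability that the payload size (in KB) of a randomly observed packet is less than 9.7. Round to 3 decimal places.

Conditional on each application, P(X < 9.7): 1: 0.610054; 2: 0.999571; 3: 0.647608.
By total probability, P(X < 9.7) = 0.2·0.610054 + 0.6·0.999571 + 0.2·0.647608 = 0.851275.

0.851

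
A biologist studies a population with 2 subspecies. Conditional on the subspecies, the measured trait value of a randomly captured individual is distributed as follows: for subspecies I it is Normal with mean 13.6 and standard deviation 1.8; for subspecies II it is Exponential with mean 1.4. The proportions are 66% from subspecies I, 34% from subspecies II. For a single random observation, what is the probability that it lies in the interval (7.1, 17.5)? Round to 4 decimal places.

0.6520

Conditional on each subspecies, P(7.1 < X < 17.5): I: 0.984717; II: 0.00626973.
By total probability, P(7.1 < X < 17.5) = 0.66·0.984717 + 0.34·0.00626973 = 0.652045.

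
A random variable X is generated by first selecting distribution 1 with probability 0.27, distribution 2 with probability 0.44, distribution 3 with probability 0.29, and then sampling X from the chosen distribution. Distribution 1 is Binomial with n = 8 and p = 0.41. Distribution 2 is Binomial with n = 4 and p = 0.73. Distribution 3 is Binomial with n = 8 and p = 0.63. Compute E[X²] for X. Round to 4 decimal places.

15.4330

For each component E[X²] = Var + (mean)², giving 1: 12.6936; 2: 9.3148; 3: 27.2664.
Overall E[X²] = 0.27·12.6936 + 0.44·9.3148 + 0.29·27.2664 = 15.433.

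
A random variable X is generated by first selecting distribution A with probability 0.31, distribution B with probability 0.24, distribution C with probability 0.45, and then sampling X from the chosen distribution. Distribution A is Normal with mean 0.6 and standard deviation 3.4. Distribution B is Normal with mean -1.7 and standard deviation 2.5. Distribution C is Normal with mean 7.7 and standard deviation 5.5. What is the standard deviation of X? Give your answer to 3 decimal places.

5.972

Per component, A: μ=0.6, E[X²]=11.92; B: μ=-1.7, E[X²]=9.14; C: μ=7.7, E[X²]=89.54.
E[X] = 0.31·0.6 + 0.24·-1.7 + 0.45·7.7 = 3.243.
E[X²] = 0.31·11.92 + 0.24·9.14 + 0.45·89.54 = 46.1818.
Var(X) = E[X²] − (E[X])² = 46.1818 − 10.517 = 35.6648.
SD(X) = √35.6648 = 5.972.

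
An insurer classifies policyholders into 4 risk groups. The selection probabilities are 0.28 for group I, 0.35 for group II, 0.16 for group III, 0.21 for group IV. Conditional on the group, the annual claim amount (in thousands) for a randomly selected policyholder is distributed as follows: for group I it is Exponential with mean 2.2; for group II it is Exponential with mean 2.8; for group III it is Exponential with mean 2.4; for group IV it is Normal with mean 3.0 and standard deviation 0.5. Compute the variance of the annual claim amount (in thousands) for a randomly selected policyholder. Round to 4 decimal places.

5.1720

Per component, I: μ=2.2, E[X²]=9.68; II: μ=2.8, E[X²]=15.68; III: μ=2.4, E[X²]=11.52; IV: μ=3, E[X²]=9.25.
E[X] = 0.28·2.2 + 0.35·2.8 + 0.16·2.4 + 0.21·3 = 2.61.
E[X²] = 0.28·9.68 + 0.35·15.68 + 0.16·11.52 + 0.21·9.25 = 11.9841.
Var(X) = E[X²] − (E[X])² = 11.9841 − 6.8121 = 5.172.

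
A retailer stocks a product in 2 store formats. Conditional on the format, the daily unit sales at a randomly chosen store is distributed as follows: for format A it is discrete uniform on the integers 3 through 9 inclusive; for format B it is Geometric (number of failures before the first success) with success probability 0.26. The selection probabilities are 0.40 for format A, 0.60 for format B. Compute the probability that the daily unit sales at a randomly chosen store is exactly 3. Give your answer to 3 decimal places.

Conditional on each format, P(X = 3): A: 0.142857; B: 0.105358.
By total probability, P(X = 3) = 0.4·0.142857 + 0.6·0.105358 = 0.120358.

0.120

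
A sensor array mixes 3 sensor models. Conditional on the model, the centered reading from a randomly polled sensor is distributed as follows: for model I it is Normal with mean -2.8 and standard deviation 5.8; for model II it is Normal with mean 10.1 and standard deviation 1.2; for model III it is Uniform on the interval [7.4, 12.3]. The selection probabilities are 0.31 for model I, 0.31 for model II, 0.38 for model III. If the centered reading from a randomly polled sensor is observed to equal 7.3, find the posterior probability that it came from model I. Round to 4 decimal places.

Likelihoods f(7.3 | ·): I: 0.015101; II: 0.0218516; III: 0.
Posterior ∝ prior × likelihood. Numerator for I: 0.31·0.015101 = 0.0046813.
Normalizing constant: 0.31·0.015101 + 0.31·0.0218516 + 0.38·0 = 0.0114553.
P(I | observation) = 0.0046813 / 0.0114553 = 0.408658.

0.4087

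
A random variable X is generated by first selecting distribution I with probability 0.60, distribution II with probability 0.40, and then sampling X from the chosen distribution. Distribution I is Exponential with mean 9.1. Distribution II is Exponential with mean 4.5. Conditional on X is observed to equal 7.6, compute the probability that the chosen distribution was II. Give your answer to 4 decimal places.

0.3647

Likelihoods f(7.6 | ·): I: 0.0476707; II: 0.0410499.
Posterior ∝ prior × likelihood. Numerator for II: 0.4·0.0410499 = 0.01642.
Normalizing constant: 0.6·0.0476707 + 0.4·0.0410499 = 0.0450224.
P(II | observation) = 0.01642 / 0.0450224 = 0.364707.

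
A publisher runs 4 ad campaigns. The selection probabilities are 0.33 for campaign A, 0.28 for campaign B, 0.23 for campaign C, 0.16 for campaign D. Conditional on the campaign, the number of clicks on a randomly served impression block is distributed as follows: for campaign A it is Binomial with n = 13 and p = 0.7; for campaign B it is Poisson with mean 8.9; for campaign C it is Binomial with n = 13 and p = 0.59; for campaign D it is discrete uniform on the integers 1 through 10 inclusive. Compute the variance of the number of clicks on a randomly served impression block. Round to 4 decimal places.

7.0680

Per component, A: μ=9.1, E[X²]=85.54; B: μ=8.9, E[X²]=88.11; C: μ=7.67, E[X²]=61.9736; D: μ=5.5, E[X²]=38.5.
E[X] = 0.33·9.1 + 0.28·8.9 + 0.23·7.67 + 0.16·5.5 = 8.1391.
E[X²] = 0.33·85.54 + 0.28·88.11 + 0.23·61.9736 + 0.16·38.5 = 73.3129.
Var(X) = E[X²] − (E[X])² = 73.3129 − 66.2449 = 7.06798.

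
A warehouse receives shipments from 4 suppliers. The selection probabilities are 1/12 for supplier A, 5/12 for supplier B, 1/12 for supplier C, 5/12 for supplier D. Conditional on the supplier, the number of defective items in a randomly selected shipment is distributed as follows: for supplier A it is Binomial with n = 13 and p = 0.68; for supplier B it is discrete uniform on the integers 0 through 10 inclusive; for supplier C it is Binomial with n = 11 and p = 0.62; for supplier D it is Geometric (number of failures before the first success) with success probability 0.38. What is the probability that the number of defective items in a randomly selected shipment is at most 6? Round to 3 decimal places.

Conditional on each supplier, P(X ≤ 6): A: 0.0853996; B: 0.636364; C: 0.412199; D: 0.964784.
By total probability, P(X ≤ 6) = 0.0833333·0.0853996 + 0.416667·0.636364 + 0.0833333·0.412199 + 0.416667·0.964784 = 0.708611.

0.709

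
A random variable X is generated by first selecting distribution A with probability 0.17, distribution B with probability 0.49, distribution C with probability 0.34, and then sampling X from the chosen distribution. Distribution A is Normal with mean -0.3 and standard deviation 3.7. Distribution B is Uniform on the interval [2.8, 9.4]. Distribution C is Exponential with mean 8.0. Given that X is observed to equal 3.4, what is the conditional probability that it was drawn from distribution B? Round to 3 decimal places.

Likelihoods f(3.4 | ·): A: 0.0653975; B: 0.151515; C: 0.0817212.
Posterior ∝ prior × likelihood. Numerator for B: 0.49·0.151515 = 0.0742424.
Normalizing constant: 0.17·0.0653975 + 0.49·0.151515 + 0.34·0.0817212 = 0.113145.
P(B | observation) = 0.0742424 / 0.113145 = 0.656169.

0.656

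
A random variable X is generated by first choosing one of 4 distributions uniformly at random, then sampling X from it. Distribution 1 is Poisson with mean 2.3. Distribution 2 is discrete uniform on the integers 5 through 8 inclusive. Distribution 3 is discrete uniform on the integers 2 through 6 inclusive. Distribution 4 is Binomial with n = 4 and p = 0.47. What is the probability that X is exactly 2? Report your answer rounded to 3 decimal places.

Conditional on each component, P(X = 2): 1: 0.265185; 2: 0; 3: 0.2; 4: 0.372305.
By total probability, P(X = 2) = 0.25·0.265185 + 0.25·0 + 0.25·0.2 + 0.25·0.372305 = 0.209372.

0.209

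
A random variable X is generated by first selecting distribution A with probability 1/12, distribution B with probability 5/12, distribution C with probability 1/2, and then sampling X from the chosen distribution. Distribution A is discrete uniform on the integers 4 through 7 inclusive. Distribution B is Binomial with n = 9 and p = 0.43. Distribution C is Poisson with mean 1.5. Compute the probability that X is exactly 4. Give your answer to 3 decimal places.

Conditional on each component, P(X = 4): A: 0.25; B: 0.25919; C: 0.0470665.
By total probability, P(X = 4) = 0.0833333·0.25 + 0.416667·0.25919 + 0.5·0.0470665 = 0.152363.

0.152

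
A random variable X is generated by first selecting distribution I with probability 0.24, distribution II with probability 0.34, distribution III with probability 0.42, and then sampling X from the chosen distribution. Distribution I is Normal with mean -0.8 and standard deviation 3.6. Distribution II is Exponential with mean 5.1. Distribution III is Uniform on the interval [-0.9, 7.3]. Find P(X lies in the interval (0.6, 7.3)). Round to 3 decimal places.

0.645

Conditional on each component, P(0.6 < X < 7.3): I: 0.336455; II: 0.650029; III: 0.817073.
By total probability, P(0.6 < X < 7.3) = 0.24·0.336455 + 0.34·0.650029 + 0.42·0.817073 = 0.64493.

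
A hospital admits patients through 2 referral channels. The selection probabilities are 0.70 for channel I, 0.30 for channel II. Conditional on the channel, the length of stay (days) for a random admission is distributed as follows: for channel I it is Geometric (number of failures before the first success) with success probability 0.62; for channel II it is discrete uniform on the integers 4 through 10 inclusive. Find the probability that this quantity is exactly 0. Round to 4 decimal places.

Conditional on each channel, P(X = 0): I: 0.62; II: 0.
By total probability, P(X = 0) = 0.7·0.62 + 0.3·0 = 0.434.

0.4340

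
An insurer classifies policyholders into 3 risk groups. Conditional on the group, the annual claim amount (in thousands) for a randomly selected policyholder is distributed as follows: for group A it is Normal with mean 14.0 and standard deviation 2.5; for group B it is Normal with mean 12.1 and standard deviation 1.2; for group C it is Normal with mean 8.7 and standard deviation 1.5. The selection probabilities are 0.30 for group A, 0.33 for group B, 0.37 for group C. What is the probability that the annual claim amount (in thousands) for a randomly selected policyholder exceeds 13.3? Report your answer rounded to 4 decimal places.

0.2358

Conditional on each group, P(X > 13.3): A: 0.610261; B: 0.158655; C: 0.0010823.
By total probability, P(X > 13.3) = 0.3·0.610261 + 0.33·0.158655 + 0.37·0.0010823 = 0.235835.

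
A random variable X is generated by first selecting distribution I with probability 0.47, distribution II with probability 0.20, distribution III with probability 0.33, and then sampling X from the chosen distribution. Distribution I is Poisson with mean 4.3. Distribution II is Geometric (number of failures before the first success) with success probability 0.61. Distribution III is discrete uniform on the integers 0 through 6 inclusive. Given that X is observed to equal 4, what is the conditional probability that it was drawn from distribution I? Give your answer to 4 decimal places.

0.6452

Likelihoods P(X=4 | ·): I: 0.193284; II: 0.014112; III: 0.142857.
Posterior ∝ prior × likelihood. Numerator for I: 0.47·0.193284 = 0.0908436.
Normalizing constant: 0.47·0.193284 + 0.2·0.014112 + 0.33·0.142857 = 0.140809.
P(I | observation) = 0.0908436 / 0.140809 = 0.645155.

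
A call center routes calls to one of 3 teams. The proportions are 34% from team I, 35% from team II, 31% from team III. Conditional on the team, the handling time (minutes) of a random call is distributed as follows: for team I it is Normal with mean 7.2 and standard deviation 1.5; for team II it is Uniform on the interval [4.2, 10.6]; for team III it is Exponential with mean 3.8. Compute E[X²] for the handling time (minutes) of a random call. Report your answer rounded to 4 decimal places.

47.7041

For each component E[X²] = Var + (mean)², giving I: 54.09; II: 58.1733; III: 28.88.
Overall E[X²] = 0.34·54.09 + 0.35·58.1733 + 0.31·28.88 = 47.7041.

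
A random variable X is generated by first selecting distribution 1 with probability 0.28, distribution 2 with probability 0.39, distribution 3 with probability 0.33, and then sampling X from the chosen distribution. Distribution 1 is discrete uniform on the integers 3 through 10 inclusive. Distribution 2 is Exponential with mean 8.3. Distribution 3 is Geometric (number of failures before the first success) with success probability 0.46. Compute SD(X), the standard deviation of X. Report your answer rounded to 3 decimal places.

6.220

Per component, 1: μ=6.5, E[X²]=47.5; 2: μ=8.3, E[X²]=137.78; 3: μ=1.17391, E[X²]=3.93006.
E[X] = 0.28·6.5 + 0.39·8.3 + 0.33·1.17391 = 5.44439.
E[X²] = 0.28·47.5 + 0.39·137.78 + 0.33·3.93006 = 68.3311.
Var(X) = E[X²] − (E[X])² = 68.3311 − 29.6414 = 38.6897.
SD(X) = √38.6897 = 6.22011.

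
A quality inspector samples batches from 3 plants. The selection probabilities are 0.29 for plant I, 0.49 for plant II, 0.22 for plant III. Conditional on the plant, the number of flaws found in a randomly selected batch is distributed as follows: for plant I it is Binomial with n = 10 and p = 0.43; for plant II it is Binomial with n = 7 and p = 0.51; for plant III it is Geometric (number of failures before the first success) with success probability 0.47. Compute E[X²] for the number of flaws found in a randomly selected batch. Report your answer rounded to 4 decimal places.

13.9826

For each component E[X²] = Var + (mean)², giving I: 20.941; II: 14.4942; III: 3.67089.
Overall E[X²] = 0.29·20.941 + 0.49·14.4942 + 0.22·3.67089 = 13.9826.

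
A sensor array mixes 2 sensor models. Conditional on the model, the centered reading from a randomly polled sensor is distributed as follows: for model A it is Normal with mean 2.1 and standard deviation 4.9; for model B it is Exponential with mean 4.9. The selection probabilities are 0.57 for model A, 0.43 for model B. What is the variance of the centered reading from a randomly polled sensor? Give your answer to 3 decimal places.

Per component, A: μ=2.1, E[X²]=28.42; B: μ=4.9, E[X²]=48.02.
E[X] = 0.57·2.1 + 0.43·4.9 = 3.304.
E[X²] = 0.57·28.42 + 0.43·48.02 = 36.848.
Var(X) = E[X²] − (E[X])² = 36.848 − 10.9164 = 25.9316.

25.932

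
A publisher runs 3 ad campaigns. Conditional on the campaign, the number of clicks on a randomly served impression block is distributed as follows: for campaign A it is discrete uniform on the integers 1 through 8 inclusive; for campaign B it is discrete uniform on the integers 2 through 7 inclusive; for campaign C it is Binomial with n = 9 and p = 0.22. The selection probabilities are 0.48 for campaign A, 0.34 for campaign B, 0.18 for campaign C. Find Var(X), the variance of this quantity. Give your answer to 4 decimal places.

4.7270

Per component, A: μ=4.5, E[X²]=25.5; B: μ=4.5, E[X²]=23.1667; C: μ=1.98, E[X²]=5.4648.
E[X] = 0.48·4.5 + 0.34·4.5 + 0.18·1.98 = 4.0464.
E[X²] = 0.48·25.5 + 0.34·23.1667 + 0.18·5.4648 = 21.1003.
Var(X) = E[X²] − (E[X])² = 21.1003 − 16.3734 = 4.72698.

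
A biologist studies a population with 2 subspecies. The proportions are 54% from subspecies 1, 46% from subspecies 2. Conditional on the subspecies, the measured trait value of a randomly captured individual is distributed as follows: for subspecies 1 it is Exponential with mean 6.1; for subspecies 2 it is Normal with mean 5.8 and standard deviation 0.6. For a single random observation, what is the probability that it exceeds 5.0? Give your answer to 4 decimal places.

0.6560

Conditional on each subspecies, P(X > 5.0): 1: 0.440576; 2: 0.908789.
By total probability, P(X > 5.0) = 0.54·0.440576 + 0.46·0.908789 = 0.655954.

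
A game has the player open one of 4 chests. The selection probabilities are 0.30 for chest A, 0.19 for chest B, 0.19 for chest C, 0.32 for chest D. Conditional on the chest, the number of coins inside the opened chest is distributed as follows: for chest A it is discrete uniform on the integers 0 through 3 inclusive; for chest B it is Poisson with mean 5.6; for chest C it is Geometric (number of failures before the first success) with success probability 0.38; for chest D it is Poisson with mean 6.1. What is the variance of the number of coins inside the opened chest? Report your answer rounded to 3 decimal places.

8.995

Per component, A: μ=1.5, E[X²]=3.5; B: μ=5.6, E[X²]=36.96; C: μ=1.63158, E[X²]=6.95568; D: μ=6.1, E[X²]=43.31.
E[X] = 0.3·1.5 + 0.19·5.6 + 0.19·1.63158 + 0.32·6.1 = 3.776.
E[X²] = 0.3·3.5 + 0.19·36.96 + 0.19·6.95568 + 0.32·43.31 = 23.2532.
Var(X) = E[X²] − (E[X])² = 23.2532 − 14.2582 = 8.995.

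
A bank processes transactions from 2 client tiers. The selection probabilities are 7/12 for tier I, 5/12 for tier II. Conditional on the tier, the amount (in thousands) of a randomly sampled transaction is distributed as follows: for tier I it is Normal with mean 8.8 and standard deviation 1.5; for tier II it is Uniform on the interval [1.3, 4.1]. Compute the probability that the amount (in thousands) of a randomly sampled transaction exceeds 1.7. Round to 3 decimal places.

0.940

Conditional on each tier, P(X > 1.7): I: 0.999999; II: 0.857143.
By total probability, P(X > 1.7) = 0.583333·0.999999 + 0.416667·0.857143 = 0.940476.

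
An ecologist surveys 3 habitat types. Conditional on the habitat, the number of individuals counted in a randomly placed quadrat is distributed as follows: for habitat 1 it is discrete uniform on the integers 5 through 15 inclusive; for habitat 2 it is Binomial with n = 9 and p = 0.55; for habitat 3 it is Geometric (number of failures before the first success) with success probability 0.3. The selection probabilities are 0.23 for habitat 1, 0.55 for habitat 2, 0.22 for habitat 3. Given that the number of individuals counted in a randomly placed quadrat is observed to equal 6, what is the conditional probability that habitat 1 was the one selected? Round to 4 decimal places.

Likelihoods P(X=6 | ·): 1: 0.0909091; 2: 0.211881; 3: 0.0352947.
Posterior ∝ prior × likelihood. Numerator for 1: 0.23·0.0909091 = 0.0209091.
Normalizing constant: 0.23·0.0909091 + 0.55·0.211881 + 0.22·0.0352947 = 0.145209.
P(1 | observation) = 0.0209091 / 0.145209 = 0.143993.

0.1440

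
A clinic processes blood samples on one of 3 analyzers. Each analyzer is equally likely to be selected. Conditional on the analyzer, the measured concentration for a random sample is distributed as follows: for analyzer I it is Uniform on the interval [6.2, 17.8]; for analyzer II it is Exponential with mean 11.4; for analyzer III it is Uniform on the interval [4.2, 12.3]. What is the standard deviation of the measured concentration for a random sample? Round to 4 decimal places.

Per component, I: μ=12, E[X²]=155.213; II: μ=11.4, E[X²]=259.92; III: μ=8.25, E[X²]=73.53.
E[X] = 0.333333·12 + 0.333333·11.4 + 0.333333·8.25 = 10.55.
E[X²] = 0.333333·155.213 + 0.333333·259.92 + 0.333333·73.53 = 162.888.
Var(X) = E[X²] − (E[X])² = 162.888 − 111.303 = 51.5853.
SD(X) = √51.5853 = 7.18229.

7.1823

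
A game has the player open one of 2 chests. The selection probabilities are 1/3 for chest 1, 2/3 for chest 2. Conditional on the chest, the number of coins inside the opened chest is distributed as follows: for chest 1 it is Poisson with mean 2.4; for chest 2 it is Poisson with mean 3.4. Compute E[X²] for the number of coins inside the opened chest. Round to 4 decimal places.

For each component E[X²] = Var + (mean)², giving 1: 8.16; 2: 14.96.
Overall E[X²] = 0.333333·8.16 + 0.666667·14.96 = 12.6933.

12.6933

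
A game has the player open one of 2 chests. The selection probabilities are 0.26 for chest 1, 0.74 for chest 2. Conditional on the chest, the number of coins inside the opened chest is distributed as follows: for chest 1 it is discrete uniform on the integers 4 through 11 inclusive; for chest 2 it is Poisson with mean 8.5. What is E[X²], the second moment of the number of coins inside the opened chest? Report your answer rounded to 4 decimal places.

75.7450

For each component E[X²] = Var + (mean)², giving 1: 61.5; 2: 80.75.
Overall E[X²] = 0.26·61.5 + 0.74·80.75 = 75.745.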